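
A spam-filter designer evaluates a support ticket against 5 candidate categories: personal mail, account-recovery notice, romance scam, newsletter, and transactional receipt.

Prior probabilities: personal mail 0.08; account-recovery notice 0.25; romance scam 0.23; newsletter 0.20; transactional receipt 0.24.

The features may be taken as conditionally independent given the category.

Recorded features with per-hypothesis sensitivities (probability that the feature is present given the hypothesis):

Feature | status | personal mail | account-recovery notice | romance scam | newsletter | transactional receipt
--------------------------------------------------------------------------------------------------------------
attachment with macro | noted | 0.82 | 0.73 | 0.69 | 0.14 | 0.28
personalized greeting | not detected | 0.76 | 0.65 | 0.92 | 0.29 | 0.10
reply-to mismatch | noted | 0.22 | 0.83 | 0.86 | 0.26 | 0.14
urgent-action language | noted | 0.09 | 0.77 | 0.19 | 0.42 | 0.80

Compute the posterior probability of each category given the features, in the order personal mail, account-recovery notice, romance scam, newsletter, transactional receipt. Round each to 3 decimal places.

Multiply each prior by the joint likelihood of the feature pattern (using 1 − P(present | H) for each absent feature):
  personal mail: 0.08 × 0.82 × (1 − 0.76) × 0.22 × 0.09 = 0.00031173
  account-recovery notice: 0.25 × 0.73 × (1 − 0.65) × 0.83 × 0.77 = 0.040823
  romance scam: 0.23 × 0.69 × (1 − 0.92) × 0.86 × 0.19 = 0.0020745
  newsletter: 0.20 × 0.14 × (1 − 0.29) × 0.26 × 0.42 = 0.0021709
  transactional receipt: 0.24 × 0.28 × (1 − 0.10) × 0.14 × 0.80 = 0.0067738
The unnormalized weights sum to 0.052153.
P(personal mail | evidence) = 0.00031173 / 0.052153 ≈ 0.006
P(account-recovery notice | evidence) = 0.040823 / 0.052153 ≈ 0.783
P(romance scam | evidence) = 0.0020745 / 0.052153 ≈ 0.040
P(newsletter | evidence) = 0.0021709 / 0.052153 ≈ 0.042
P(transactional receipt | evidence) = 0.0067738 / 0.052153 ≈ 0.130

0.006, 0.783, 0.040, 0.042, 0.130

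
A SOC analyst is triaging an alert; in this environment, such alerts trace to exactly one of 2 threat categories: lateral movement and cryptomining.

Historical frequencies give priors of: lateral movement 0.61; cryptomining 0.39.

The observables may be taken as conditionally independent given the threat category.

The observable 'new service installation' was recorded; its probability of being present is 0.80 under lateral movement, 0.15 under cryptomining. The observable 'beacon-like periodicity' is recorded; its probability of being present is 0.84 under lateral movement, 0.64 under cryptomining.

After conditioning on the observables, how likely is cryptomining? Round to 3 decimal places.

Multiply each prior by the joint likelihood of the observable pattern:
  lateral movement: 0.61 × 0.80 × 0.84 = 0.40992
  cryptomining: 0.39 × 0.15 × 0.64 = 0.03744
Marginal likelihood of the evidence = 0.44736.
P(cryptomining | evidence) = 0.03744 / 0.44736 ≈ 0.084.

0.084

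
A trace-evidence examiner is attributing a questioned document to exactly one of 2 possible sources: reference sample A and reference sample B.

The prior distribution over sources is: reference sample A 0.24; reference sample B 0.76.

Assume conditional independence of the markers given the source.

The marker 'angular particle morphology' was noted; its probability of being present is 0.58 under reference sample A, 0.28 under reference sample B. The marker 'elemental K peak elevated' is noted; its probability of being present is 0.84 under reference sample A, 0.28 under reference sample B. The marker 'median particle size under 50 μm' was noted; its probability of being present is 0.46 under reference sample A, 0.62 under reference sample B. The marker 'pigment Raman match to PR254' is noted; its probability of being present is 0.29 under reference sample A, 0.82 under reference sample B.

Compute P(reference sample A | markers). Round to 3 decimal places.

For each hypothesis, the unnormalized posterior weight is prior × product of the marker likelihoods:
  reference sample A: 0.24 × 0.58 × 0.84 × 0.46 × 0.29 = 0.015598
  reference sample B: 0.76 × 0.28 × 0.28 × 0.62 × 0.82 = 0.030293
Normalizing constant Z = 0.015598 + 0.030293 = 0.045891.
P(reference sample A | evidence) = 0.015598 / 0.045891 ≈ 0.340.

0.340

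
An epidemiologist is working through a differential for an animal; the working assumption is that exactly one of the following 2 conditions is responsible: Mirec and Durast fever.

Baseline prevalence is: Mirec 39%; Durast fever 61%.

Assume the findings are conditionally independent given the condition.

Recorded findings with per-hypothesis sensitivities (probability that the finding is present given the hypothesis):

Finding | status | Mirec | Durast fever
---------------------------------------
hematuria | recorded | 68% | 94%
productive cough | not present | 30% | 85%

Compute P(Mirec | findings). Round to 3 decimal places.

By Bayes' rule with conditional independence, the unnormalized weight for each hypothesis is prior × ∏ likelihoods (using 1 − P(present | H) for each absent finding):
  Mirec: 0.39 × 0.68 × (1 − 0.30) = 0.18564
  Durast fever: 0.61 × 0.94 × (1 − 0.85) = 0.08601
Normalizing constant Z = 0.18564 + 0.08601 = 0.27165.
P(Mirec | evidence) = 0.18564 / 0.27165 ≈ 0.683.

0.683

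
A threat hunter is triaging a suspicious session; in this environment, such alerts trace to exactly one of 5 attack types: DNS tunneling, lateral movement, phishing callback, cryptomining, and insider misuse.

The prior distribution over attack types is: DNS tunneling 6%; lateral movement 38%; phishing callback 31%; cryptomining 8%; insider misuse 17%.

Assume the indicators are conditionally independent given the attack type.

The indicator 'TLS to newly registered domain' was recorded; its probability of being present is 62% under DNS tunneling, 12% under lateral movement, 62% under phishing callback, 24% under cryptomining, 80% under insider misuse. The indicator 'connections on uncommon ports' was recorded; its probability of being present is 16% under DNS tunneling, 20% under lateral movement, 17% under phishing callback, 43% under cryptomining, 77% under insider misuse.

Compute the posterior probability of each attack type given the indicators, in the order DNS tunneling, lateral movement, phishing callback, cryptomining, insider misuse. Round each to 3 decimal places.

0.037, 0.057, 0.203, 0.051, 0.652

Multiply each prior by the joint likelihood of the indicator pattern:
  DNS tunneling: 0.06 × 0.62 × 0.16 = 0.005952
  lateral movement: 0.38 × 0.12 × 0.20 = 0.00912
  phishing callback: 0.31 × 0.62 × 0.17 = 0.032674
  cryptomining: 0.08 × 0.24 × 0.43 = 0.008256
  insider misuse: 0.17 × 0.80 × 0.77 = 0.10472
The unnormalized weights sum to 0.16072.
P(DNS tunneling | evidence) = 0.005952 / 0.16072 ≈ 0.037
P(lateral movement | evidence) = 0.00912 / 0.16072 ≈ 0.057
P(phishing callback | evidence) = 0.032674 / 0.16072 ≈ 0.203
P(cryptomining | evidence) = 0.008256 / 0.16072 ≈ 0.051
P(insider misuse | evidence) = 0.10472 / 0.16072 ≈ 0.652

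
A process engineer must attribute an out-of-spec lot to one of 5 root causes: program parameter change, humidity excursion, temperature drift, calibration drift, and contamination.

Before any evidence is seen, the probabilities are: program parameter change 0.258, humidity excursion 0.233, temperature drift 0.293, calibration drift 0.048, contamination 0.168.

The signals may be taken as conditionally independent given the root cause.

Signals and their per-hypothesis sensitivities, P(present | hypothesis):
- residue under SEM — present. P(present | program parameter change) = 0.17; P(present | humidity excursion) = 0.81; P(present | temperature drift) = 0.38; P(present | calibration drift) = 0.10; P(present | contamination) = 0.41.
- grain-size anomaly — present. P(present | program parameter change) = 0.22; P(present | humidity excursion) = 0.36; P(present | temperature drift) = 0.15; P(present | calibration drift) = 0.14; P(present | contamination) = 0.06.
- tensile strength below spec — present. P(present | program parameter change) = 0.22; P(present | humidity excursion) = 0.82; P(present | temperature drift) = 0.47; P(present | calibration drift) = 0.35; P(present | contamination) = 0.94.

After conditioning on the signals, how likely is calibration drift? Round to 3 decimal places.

For each hypothesis, the unnormalized posterior weight is prior × product of the signal likelihoods:
  program parameter change: 0.258 × 0.17 × 0.22 × 0.22 = 0.0021228
  humidity excursion: 0.233 × 0.81 × 0.36 × 0.82 = 0.055713
  temperature drift: 0.293 × 0.38 × 0.15 × 0.47 = 0.0078495
  calibration drift: 0.048 × 0.10 × 0.14 × 0.35 = 0.0002352
  contamination: 0.168 × 0.41 × 0.06 × 0.94 = 0.0038848
Normalizing constant Z = 0.0021228 + 0.055713 + 0.0078495 + 0.0002352 + 0.0038848 = 0.069805.
P(calibration drift | evidence) = 0.0002352 / 0.069805 ≈ 0.003.

0.003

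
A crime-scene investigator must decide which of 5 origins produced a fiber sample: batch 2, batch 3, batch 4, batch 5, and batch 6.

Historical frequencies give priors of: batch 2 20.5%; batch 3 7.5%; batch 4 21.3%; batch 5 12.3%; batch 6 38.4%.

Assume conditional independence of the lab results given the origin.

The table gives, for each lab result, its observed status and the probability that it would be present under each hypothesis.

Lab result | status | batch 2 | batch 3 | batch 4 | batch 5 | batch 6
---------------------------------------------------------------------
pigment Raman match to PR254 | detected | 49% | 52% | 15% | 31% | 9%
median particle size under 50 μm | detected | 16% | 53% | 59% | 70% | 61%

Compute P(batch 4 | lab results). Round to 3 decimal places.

0.182

For each hypothesis, the unnormalized posterior weight is prior × product of the lab result likelihoods:
  batch 2: 0.205 × 0.49 × 0.16 = 0.016072
  batch 3: 0.075 × 0.52 × 0.53 = 0.02067
  batch 4: 0.213 × 0.15 × 0.59 = 0.01885
  batch 5: 0.123 × 0.31 × 0.70 = 0.026691
  batch 6: 0.384 × 0.09 × 0.61 = 0.021082
Normalizing constant Z = 0.016072 + 0.02067 + 0.01885 + 0.026691 + 0.021082 = 0.10337.
P(batch 4 | evidence) = 0.01885 / 0.10337 ≈ 0.182.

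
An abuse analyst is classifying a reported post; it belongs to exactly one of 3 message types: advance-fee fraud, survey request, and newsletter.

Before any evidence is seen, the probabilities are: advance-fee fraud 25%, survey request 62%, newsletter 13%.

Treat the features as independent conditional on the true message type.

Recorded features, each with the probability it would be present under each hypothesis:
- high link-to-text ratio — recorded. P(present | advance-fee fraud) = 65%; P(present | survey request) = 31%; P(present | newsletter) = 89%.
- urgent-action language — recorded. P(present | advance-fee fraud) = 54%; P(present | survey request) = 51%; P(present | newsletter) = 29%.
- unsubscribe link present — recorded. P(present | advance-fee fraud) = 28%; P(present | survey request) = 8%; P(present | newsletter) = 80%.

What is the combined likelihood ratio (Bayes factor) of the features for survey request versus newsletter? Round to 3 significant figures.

Joint likelihood of the feature pattern under each hypothesis:
  survey request: 0.31 × 0.51 × 0.08 = 0.012648
  newsletter: 0.89 × 0.29 × 0.80 = 0.20648
Bayes factor = 0.012648 / 0.20648 ≈ 0.0613

0.0613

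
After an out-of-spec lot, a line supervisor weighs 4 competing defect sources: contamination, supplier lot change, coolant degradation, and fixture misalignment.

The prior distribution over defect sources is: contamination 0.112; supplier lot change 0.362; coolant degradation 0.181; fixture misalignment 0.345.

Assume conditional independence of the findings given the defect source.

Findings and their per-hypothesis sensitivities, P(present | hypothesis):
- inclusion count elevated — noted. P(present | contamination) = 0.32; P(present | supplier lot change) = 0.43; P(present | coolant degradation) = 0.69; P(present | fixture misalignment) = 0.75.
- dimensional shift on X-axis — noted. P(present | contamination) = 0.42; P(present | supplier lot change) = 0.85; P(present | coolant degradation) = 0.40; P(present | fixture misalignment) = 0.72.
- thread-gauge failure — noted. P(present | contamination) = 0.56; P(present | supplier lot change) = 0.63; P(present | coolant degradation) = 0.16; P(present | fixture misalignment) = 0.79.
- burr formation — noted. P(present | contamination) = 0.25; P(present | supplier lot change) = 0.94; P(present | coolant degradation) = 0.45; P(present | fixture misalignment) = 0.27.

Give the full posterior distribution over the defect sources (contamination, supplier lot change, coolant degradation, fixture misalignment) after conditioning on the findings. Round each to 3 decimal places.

For each hypothesis, the unnormalized posterior weight is prior × product of the finding likelihoods:
  contamination: 0.112 × 0.32 × 0.42 × 0.56 × 0.25 = 0.0021074
  supplier lot change: 0.362 × 0.43 × 0.85 × 0.63 × 0.94 = 0.078355
  coolant degradation: 0.181 × 0.69 × 0.40 × 0.16 × 0.45 = 0.0035968
  fixture misalignment: 0.345 × 0.75 × 0.72 × 0.79 × 0.27 = 0.039738
Marginal likelihood of the evidence = 0.1238.
P(contamination | evidence) = 0.0021074 / 0.1238 ≈ 0.017
P(supplier lot change | evidence) = 0.078355 / 0.1238 ≈ 0.633
P(coolant degradation | evidence) = 0.0035968 / 0.1238 ≈ 0.029
P(fixture misalignment | evidence) = 0.039738 / 0.1238 ≈ 0.321

0.017, 0.633, 0.029, 0.321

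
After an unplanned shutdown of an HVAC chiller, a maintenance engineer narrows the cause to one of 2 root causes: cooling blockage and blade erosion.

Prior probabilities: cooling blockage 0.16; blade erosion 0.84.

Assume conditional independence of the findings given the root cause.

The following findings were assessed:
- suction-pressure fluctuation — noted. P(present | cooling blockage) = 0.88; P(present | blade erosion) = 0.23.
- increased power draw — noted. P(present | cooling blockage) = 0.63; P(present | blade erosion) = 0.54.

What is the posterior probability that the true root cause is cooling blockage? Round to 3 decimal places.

For each hypothesis, the unnormalized posterior weight is prior × product of the finding likelihoods:
  cooling blockage: 0.16 × 0.88 × 0.63 = 0.088704
  blade erosion: 0.84 × 0.23 × 0.54 = 0.10433
Normalizing constant Z = 0.088704 + 0.10433 = 0.19303.
P(cooling blockage | evidence) = 0.088704 / 0.19303 ≈ 0.460.

0.460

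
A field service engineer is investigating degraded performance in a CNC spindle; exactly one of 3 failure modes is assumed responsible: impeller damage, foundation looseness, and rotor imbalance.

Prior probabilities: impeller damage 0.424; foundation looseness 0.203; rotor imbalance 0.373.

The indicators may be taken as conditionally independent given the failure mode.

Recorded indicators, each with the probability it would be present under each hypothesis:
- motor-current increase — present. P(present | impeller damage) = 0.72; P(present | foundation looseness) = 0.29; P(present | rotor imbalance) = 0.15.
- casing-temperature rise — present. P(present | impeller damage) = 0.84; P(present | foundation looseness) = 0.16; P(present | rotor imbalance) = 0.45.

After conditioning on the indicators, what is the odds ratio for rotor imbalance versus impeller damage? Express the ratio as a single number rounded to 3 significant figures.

0.0982

Posterior odds equal prior odds times the likelihood ratio; only the two competing hypotheses matter.
  rotor imbalance: 0.373 × 0.15 × 0.45 = 0.025178
  impeller damage: 0.424 × 0.72 × 0.84 = 0.25644
Odds(rotor imbalance : impeller damage) = 0.025178 / 0.25644 ≈ 0.0982.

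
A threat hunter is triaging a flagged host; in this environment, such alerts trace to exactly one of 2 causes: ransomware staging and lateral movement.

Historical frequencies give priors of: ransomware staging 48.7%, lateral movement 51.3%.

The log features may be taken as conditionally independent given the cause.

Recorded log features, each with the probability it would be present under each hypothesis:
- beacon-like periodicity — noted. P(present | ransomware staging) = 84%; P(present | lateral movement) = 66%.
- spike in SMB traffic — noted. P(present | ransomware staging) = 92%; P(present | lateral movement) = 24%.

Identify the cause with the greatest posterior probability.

Multiply each prior by the joint likelihood of the log feature pattern:
  ransomware staging: 0.487 × 0.84 × 0.92 = 0.37635
  lateral movement: 0.513 × 0.66 × 0.24 = 0.081259
Marginal likelihood of the evidence = 0.45761.
P(ransomware staging | evidence) ≈ 0.37635 / 0.45761 ≈ 0.822
P(lateral movement | evidence) ≈ 0.081259 / 0.45761 ≈ 0.178
The largest is 0.822, so ransomware staging is most probable.

ransomware staging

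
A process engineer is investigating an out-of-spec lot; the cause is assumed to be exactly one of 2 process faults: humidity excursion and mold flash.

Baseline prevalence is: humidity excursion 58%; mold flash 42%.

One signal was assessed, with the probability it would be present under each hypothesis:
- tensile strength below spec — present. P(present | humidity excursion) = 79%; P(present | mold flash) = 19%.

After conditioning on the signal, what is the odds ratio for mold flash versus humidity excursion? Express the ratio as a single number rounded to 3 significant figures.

0.174

Posterior odds equal prior odds times the likelihood ratio; only the two competing hypotheses matter.
  mold flash: 0.42 × 0.19 = 0.0798
  humidity excursion: 0.58 × 0.79 = 0.4582
Odds(mold flash : humidity excursion) = 0.0798 / 0.4582 ≈ 0.174.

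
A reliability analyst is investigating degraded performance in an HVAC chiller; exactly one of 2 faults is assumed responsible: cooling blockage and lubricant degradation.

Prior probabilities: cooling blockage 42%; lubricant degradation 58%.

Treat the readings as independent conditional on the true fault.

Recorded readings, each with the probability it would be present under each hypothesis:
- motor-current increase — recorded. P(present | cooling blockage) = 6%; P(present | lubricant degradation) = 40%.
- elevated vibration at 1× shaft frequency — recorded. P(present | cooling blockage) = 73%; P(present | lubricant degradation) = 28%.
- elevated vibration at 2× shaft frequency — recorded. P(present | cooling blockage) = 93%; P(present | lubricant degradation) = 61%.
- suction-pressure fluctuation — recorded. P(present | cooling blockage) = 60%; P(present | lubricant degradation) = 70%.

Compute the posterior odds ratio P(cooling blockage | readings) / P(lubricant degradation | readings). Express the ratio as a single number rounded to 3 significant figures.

0.370

The normalizing constant cancels in an odds ratio, so compute prior × likelihood for the two hypotheses only:
  cooling blockage: 0.42 × 0.06 × 0.73 × 0.93 × 0.60 = 0.010265
  lubricant degradation: 0.58 × 0.40 × 0.28 × 0.61 × 0.70 = 0.027738
Posterior odds = 0.010265 / 0.027738 ≈ 0.370.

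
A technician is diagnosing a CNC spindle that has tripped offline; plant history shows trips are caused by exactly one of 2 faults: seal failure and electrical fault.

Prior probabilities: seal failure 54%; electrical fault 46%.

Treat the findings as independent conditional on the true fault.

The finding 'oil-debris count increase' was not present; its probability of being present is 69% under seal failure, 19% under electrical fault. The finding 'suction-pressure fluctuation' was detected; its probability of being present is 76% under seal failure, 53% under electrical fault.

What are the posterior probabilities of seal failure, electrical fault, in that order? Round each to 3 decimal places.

For each hypothesis, the unnormalized posterior weight is prior × product of the finding likelihoods (using 1 − P(present | H) for each absent finding):
  seal failure: 0.54 × (1 − 0.69) × 0.76 = 0.12722
  electrical fault: 0.46 × (1 − 0.19) × 0.53 = 0.19748
Normalizing constant Z = 0.12722 + 0.19748 = 0.3247.
P(seal failure | evidence) = 0.12722 / 0.3247 ≈ 0.392
P(electrical fault | evidence) = 0.19748 / 0.3247 ≈ 0.608

0.392, 0.608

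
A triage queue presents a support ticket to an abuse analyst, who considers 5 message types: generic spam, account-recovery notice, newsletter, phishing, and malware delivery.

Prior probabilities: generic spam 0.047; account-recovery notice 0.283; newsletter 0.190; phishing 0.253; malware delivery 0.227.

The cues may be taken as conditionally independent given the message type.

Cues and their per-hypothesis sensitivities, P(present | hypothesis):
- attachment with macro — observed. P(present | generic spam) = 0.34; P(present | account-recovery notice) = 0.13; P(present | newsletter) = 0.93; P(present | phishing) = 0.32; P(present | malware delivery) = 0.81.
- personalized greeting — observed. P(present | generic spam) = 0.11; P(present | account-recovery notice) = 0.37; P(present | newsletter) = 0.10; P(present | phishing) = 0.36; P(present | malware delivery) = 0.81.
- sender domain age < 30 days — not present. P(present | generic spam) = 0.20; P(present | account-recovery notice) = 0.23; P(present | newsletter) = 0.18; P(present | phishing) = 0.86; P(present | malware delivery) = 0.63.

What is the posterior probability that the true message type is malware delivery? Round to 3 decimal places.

By Bayes' rule with conditional independence, the unnormalized weight for each hypothesis is prior × ∏ likelihoods (using 1 − P(present | H) for each absent cue):
  generic spam: 0.047 × 0.34 × 0.11 × (1 − 0.20) = 0.0014062
  account-recovery notice: 0.283 × 0.13 × 0.37 × (1 − 0.23) = 0.010481
  newsletter: 0.190 × 0.93 × 0.10 × (1 − 0.18) = 0.014489
  phishing: 0.253 × 0.32 × 0.36 × (1 − 0.86) = 0.0040804
  malware delivery: 0.227 × 0.81 × 0.81 × (1 − 0.63) = 0.055106
The unnormalized weights sum to 0.085563.
P(malware delivery | evidence) = 0.055106 / 0.085563 ≈ 0.644.

0.644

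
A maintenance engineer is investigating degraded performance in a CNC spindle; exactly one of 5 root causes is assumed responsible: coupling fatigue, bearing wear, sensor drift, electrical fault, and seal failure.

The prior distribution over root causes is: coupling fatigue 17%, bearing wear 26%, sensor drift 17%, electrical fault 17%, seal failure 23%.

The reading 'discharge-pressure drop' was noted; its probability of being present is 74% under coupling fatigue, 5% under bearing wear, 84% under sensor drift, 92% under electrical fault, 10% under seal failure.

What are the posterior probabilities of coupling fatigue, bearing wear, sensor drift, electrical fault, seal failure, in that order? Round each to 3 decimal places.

For each hypothesis, the unnormalized posterior weight is prior × likelihood:
  coupling fatigue: 0.17 × 0.74 = 0.1258
  bearing wear: 0.26 × 0.05 = 0.013
  sensor drift: 0.17 × 0.84 = 0.1428
  electrical fault: 0.17 × 0.92 = 0.1564
  seal failure: 0.23 × 0.10 = 0.023
Normalizing constant Z = 0.1258 + 0.013 + 0.1428 + 0.1564 + 0.023 = 0.461.
P(coupling fatigue | evidence) = 0.1258 / 0.461 ≈ 0.273
P(bearing wear | evidence) = 0.013 / 0.461 ≈ 0.028
P(sensor drift | evidence) = 0.1428 / 0.461 ≈ 0.310
P(electrical fault | evidence) = 0.1564 / 0.461 ≈ 0.339
P(seal failure | evidence) = 0.023 / 0.461 ≈ 0.050

0.273, 0.028, 0.310, 0.339, 0.050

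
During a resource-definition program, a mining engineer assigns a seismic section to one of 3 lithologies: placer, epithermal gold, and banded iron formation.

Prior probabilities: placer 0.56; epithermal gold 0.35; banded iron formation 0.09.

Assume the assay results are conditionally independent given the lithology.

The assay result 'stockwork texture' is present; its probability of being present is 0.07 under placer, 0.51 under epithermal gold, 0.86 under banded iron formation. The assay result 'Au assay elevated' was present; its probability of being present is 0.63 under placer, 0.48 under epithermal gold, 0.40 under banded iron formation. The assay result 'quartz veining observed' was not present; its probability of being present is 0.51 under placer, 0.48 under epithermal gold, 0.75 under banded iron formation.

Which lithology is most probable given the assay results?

By Bayes' rule with conditional independence, the unnormalized weight for each hypothesis is prior × ∏ likelihoods (using 1 − P(present | H) for each absent assay result):
  placer: 0.56 × 0.07 × 0.63 × (1 − 0.51) = 0.012101
  epithermal gold: 0.35 × 0.51 × 0.48 × (1 − 0.48) = 0.044554
  banded iron formation: 0.09 × 0.86 × 0.40 × (1 − 0.75) = 0.00774
The unnormalized weights sum to 0.064395.
P(placer | evidence) ≈ 0.012101 / 0.064395 ≈ 0.188
P(epithermal gold | evidence) ≈ 0.044554 / 0.064395 ≈ 0.692
P(banded iron formation | evidence) ≈ 0.00774 / 0.064395 ≈ 0.120
The largest is 0.692, so epithermal gold is most probable.

epithermal gold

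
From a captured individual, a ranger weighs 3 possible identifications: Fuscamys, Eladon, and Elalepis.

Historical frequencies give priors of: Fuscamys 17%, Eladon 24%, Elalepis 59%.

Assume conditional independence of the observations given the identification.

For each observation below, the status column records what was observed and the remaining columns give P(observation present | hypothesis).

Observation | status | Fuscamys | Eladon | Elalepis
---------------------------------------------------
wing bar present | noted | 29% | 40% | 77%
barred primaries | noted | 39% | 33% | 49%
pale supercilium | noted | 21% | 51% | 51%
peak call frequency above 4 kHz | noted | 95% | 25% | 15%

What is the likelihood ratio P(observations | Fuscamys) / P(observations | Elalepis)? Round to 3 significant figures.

Joint likelihood of the evidence pattern under each hypothesis:
  Fuscamys: 0.29 × 0.39 × 0.21 × 0.95 = 0.022563
  Elalepis: 0.77 × 0.49 × 0.51 × 0.15 = 0.028863
Bayes factor = 0.022563 / 0.028863 ≈ 0.782

0.782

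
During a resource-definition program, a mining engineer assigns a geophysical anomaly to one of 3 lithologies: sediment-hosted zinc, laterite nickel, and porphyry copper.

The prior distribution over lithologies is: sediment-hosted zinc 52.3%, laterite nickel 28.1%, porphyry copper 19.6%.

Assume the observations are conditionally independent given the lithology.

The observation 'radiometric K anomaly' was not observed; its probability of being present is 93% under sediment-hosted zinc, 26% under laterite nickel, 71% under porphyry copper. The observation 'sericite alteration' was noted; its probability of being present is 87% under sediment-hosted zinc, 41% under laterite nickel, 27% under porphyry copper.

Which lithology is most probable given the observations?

Multiply each prior by the joint likelihood of the evidence pattern (using 1 − P(present | H) for each absent observation):
  sediment-hosted zinc: 0.523 × (1 − 0.93) × 0.87 = 0.031851
  laterite nickel: 0.281 × (1 − 0.26) × 0.41 = 0.085255
  porphyry copper: 0.196 × (1 − 0.71) × 0.27 = 0.015347
Marginal likelihood of the evidence = 0.13245.
P(sediment-hosted zinc | evidence) ≈ 0.031851 / 0.13245 ≈ 0.240
P(laterite nickel | evidence) ≈ 0.085255 / 0.13245 ≈ 0.644
P(porphyry copper | evidence) ≈ 0.015347 / 0.13245 ≈ 0.116
The largest is 0.644, so laterite nickel is most probable.

laterite nickel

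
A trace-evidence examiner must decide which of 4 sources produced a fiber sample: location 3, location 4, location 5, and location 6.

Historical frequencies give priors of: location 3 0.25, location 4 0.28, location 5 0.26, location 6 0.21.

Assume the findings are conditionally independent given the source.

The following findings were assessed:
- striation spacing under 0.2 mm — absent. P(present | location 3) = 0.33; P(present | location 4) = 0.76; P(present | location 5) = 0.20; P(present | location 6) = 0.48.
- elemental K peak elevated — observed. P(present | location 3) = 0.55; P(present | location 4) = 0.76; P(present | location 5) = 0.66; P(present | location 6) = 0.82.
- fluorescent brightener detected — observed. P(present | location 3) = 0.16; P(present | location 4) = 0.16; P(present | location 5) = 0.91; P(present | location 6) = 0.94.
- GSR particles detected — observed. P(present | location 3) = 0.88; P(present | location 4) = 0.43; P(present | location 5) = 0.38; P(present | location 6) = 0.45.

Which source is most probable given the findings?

For each hypothesis, the unnormalized posterior weight is prior × product of the finding likelihoods (using 1 − P(present | H) for each absent finding):
  location 3: 0.25 × (1 − 0.33) × 0.55 × 0.16 × 0.88 = 0.012971
  location 4: 0.28 × (1 − 0.76) × 0.76 × 0.16 × 0.43 = 0.0035138
  location 5: 0.26 × (1 − 0.20) × 0.66 × 0.91 × 0.38 = 0.047471
  location 6: 0.21 × (1 − 0.48) × 0.82 × 0.94 × 0.45 = 0.037877
Marginal likelihood of the evidence = 0.10183.
P(location 3 | evidence) ≈ 0.012971 / 0.10183 ≈ 0.127
P(location 4 | evidence) ≈ 0.0035138 / 0.10183 ≈ 0.035
P(location 5 | evidence) ≈ 0.047471 / 0.10183 ≈ 0.466
P(location 6 | evidence) ≈ 0.037877 / 0.10183 ≈ 0.372
The largest is 0.466, so location 5 is most probable.

location 5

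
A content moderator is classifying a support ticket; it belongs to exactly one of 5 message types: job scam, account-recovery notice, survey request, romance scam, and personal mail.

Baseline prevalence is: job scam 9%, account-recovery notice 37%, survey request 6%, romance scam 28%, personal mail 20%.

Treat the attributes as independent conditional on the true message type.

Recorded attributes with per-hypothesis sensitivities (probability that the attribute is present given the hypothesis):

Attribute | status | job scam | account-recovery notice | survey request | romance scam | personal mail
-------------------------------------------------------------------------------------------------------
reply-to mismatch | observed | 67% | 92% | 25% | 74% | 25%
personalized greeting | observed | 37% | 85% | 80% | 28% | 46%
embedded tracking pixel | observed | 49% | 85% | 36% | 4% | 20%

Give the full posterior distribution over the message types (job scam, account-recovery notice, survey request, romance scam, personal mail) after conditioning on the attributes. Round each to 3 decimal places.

0.041, 0.917, 0.016, 0.009, 0.017

For each hypothesis, the unnormalized posterior weight is prior × product of the attribute likelihoods:
  job scam: 0.09 × 0.67 × 0.37 × 0.49 = 0.010932
  account-recovery notice: 0.37 × 0.92 × 0.85 × 0.85 = 0.24594
  survey request: 0.06 × 0.25 × 0.80 × 0.36 = 0.00432
  romance scam: 0.28 × 0.74 × 0.28 × 0.04 = 0.0023206
  personal mail: 0.20 × 0.25 × 0.46 × 0.20 = 0.0046
The unnormalized weights sum to 0.26811.
P(job scam | evidence) = 0.010932 / 0.26811 ≈ 0.041
P(account-recovery notice | evidence) = 0.24594 / 0.26811 ≈ 0.917
P(survey request | evidence) = 0.00432 / 0.26811 ≈ 0.016
P(romance scam | evidence) = 0.0023206 / 0.26811 ≈ 0.009
P(personal mail | evidence) = 0.0046 / 0.26811 ≈ 0.017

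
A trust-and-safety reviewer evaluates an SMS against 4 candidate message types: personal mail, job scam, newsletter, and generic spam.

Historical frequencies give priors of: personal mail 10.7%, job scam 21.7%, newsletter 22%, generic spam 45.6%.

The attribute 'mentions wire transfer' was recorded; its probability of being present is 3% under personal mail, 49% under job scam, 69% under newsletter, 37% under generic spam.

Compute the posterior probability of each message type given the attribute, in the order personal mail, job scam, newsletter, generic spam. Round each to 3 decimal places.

0.007, 0.247, 0.353, 0.392

For each hypothesis, the unnormalized posterior weight is prior × likelihood:
  personal mail: 0.107 × 0.03 = 0.00321
  job scam: 0.217 × 0.49 = 0.10633
  newsletter: 0.220 × 0.69 = 0.1518
  generic spam: 0.456 × 0.37 = 0.16872
Marginal likelihood of the evidence = 0.43006.
P(personal mail | evidence) = 0.00321 / 0.43006 ≈ 0.007
P(job scam | evidence) = 0.10633 / 0.43006 ≈ 0.247
P(newsletter | evidence) = 0.1518 / 0.43006 ≈ 0.353
P(generic spam | evidence) = 0.16872 / 0.43006 ≈ 0.392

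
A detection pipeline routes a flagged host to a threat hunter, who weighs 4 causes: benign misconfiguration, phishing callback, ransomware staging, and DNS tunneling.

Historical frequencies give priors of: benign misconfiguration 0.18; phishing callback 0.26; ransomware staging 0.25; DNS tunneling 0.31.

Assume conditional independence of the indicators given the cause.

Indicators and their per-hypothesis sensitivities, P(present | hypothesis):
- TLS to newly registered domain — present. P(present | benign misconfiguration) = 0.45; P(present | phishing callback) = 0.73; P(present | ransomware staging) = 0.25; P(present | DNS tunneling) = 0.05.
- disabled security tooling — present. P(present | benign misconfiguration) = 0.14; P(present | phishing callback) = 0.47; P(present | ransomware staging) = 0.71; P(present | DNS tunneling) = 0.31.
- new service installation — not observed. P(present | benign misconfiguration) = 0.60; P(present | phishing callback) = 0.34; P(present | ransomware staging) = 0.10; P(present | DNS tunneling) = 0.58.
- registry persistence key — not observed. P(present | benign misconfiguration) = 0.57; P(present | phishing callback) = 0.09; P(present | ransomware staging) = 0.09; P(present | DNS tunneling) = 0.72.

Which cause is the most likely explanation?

phishing callback

Multiply each prior by the joint likelihood of the indicator pattern (using 1 − P(present | H) for each absent indicator):
  benign misconfiguration: 0.18 × 0.45 × 0.14 × (1 − 0.60) × (1 − 0.57) = 0.0019505
  phishing callback: 0.26 × 0.73 × 0.47 × (1 − 0.34) × (1 − 0.09) = 0.053577
  ransomware staging: 0.25 × 0.25 × 0.71 × (1 − 0.10) × (1 − 0.09) = 0.036343
  DNS tunneling: 0.31 × 0.05 × 0.31 × (1 − 0.58) × (1 − 0.72) = 0.00056507
Marginal likelihood of the evidence = 0.092436.
P(benign misconfiguration | evidence) ≈ 0.0019505 / 0.092436 ≈ 0.021
P(phishing callback | evidence) ≈ 0.053577 / 0.092436 ≈ 0.580
P(ransomware staging | evidence) ≈ 0.036343 / 0.092436 ≈ 0.393
P(DNS tunneling | evidence) ≈ 0.00056507 / 0.092436 ≈ 0.006
The largest is 0.580, so phishing callback is most probable.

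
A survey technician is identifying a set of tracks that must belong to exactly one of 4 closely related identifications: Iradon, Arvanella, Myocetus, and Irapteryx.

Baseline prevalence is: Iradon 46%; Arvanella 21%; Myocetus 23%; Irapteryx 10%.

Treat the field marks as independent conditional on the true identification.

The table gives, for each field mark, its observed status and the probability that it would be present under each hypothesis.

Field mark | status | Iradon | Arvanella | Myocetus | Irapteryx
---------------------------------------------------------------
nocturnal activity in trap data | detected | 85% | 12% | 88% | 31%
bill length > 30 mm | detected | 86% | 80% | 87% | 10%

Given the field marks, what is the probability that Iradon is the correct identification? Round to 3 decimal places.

0.628

By Bayes' rule with conditional independence, the unnormalized weight for each hypothesis is prior × ∏ likelihoods:
  Iradon: 0.46 × 0.85 × 0.86 = 0.33626
  Arvanella: 0.21 × 0.12 × 0.80 = 0.02016
  Myocetus: 0.23 × 0.88 × 0.87 = 0.17609
  Irapteryx: 0.10 × 0.31 × 0.10 = 0.0031
The unnormalized weights sum to 0.53561.
P(Iradon | evidence) = 0.33626 / 0.53561 ≈ 0.628.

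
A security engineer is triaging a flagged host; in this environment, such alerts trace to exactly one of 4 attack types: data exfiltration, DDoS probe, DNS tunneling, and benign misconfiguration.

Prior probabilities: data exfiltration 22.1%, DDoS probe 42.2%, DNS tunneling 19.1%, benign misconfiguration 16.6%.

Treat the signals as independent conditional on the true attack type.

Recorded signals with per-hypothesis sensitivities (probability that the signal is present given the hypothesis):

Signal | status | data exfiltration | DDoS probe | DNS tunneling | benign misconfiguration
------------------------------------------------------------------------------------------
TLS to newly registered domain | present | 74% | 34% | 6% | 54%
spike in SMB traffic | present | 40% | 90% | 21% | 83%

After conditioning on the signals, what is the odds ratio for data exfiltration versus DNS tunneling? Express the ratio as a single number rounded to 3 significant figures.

The normalizing constant cancels in an odds ratio, so compute prior × likelihood for the two hypotheses only:
  data exfiltration: 0.221 × 0.74 × 0.40 = 0.065416
  DNS tunneling: 0.191 × 0.06 × 0.21 = 0.0024066
Posterior odds = 0.065416 / 0.0024066 ≈ 27.2.

27.2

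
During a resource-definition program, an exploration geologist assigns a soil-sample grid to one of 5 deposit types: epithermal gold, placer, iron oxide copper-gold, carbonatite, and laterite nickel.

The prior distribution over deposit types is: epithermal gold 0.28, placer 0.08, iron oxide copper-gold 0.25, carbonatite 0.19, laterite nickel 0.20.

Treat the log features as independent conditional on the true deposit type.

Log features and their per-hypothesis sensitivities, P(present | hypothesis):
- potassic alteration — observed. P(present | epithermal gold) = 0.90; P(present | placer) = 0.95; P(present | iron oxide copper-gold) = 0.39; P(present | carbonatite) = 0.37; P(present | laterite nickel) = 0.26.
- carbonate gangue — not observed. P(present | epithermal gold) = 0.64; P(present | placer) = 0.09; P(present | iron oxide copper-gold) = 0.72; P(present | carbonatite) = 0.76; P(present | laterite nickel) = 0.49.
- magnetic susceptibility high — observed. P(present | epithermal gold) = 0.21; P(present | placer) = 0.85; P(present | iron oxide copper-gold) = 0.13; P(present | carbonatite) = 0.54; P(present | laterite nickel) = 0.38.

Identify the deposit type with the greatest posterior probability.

By Bayes' rule with conditional independence, the unnormalized weight for each hypothesis is prior × ∏ likelihoods (using 1 − P(present | H) for each absent log feature):
  epithermal gold: 0.28 × 0.90 × (1 − 0.64) × 0.21 = 0.019051
  placer: 0.08 × 0.95 × (1 − 0.09) × 0.85 = 0.058786
  iron oxide copper-gold: 0.25 × 0.39 × (1 − 0.72) × 0.13 = 0.003549
  carbonatite: 0.19 × 0.37 × (1 − 0.76) × 0.54 = 0.0091109
  laterite nickel: 0.20 × 0.26 × (1 − 0.49) × 0.38 = 0.010078
Normalizing constant Z = 0.019051 + 0.058786 + 0.003549 + 0.0091109 + 0.010078 = 0.10057.
P(epithermal gold | evidence) ≈ 0.019051 / 0.10057 ≈ 0.189
P(placer | evidence) ≈ 0.058786 / 0.10057 ≈ 0.585
P(iron oxide copper-gold | evidence) ≈ 0.003549 / 0.10057 ≈ 0.035
P(carbonatite | evidence) ≈ 0.0091109 / 0.10057 ≈ 0.091
P(laterite nickel | evidence) ≈ 0.010078 / 0.10057 ≈ 0.100
The largest is 0.585, so placer is most probable.

placer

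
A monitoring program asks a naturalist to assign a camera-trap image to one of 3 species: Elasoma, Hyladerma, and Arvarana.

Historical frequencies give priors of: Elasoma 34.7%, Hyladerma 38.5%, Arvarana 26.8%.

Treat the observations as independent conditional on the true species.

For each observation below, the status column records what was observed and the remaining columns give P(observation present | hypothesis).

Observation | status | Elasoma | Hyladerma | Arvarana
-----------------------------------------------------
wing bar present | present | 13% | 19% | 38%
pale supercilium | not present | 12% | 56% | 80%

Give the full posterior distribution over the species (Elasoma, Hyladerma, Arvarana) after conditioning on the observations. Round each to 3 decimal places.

For each hypothesis, the unnormalized posterior weight is prior × product of the observation likelihoods (using 1 − P(present | H) for each absent observation):
  Elasoma: 0.347 × 0.13 × (1 − 0.12) = 0.039697
  Hyladerma: 0.385 × 0.19 × (1 − 0.56) = 0.032186
  Arvarana: 0.268 × 0.38 × (1 − 0.80) = 0.020368
Normalizing constant Z = 0.039697 + 0.032186 + 0.020368 = 0.092251.
P(Elasoma | evidence) = 0.039697 / 0.092251 ≈ 0.430
P(Hyladerma | evidence) = 0.032186 / 0.092251 ≈ 0.349
P(Arvarana | evidence) = 0.020368 / 0.092251 ≈ 0.221

0.430, 0.349, 0.221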